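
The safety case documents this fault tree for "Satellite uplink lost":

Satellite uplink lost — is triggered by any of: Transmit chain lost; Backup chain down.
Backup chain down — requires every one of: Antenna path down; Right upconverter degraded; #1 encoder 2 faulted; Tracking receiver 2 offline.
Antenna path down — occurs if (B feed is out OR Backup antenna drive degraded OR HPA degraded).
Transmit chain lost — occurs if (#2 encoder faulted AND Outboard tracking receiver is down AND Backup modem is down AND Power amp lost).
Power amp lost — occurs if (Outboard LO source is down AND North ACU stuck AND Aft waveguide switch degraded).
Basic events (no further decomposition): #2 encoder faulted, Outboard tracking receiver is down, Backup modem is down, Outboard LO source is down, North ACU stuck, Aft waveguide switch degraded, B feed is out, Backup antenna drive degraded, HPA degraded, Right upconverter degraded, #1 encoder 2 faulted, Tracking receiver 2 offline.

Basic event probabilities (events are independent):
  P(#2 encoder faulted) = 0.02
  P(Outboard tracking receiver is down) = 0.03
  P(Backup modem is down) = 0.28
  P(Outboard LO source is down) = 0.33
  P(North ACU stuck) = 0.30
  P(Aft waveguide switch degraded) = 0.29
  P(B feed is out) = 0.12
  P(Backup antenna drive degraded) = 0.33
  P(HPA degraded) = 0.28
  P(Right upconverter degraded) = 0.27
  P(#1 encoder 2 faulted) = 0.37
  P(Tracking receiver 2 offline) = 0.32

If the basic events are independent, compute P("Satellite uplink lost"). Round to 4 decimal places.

P(Power amp lost) [AND] = 0.33 × 0.30 × 0.29 = 0.028710
P(Transmit chain lost) [AND] = 0.02 × 0.03 × 0.28 × 0.028710 = 0.000005
P(Antenna path down) [OR] = 1 − (1−0.12) × (1−0.33) × (1−0.28) = 0.575488
P(Backup chain down) [AND] = 0.575488 × 0.27 × 0.37 × 0.32 = 0.018397
P(Satellite uplink lost) [OR] = 1 − (1−0.000005) × (1−0.018397) = 0.018402
Rounded to 4 decimal places: P(Satellite uplink lost) ≈ 0.0184.

0.0184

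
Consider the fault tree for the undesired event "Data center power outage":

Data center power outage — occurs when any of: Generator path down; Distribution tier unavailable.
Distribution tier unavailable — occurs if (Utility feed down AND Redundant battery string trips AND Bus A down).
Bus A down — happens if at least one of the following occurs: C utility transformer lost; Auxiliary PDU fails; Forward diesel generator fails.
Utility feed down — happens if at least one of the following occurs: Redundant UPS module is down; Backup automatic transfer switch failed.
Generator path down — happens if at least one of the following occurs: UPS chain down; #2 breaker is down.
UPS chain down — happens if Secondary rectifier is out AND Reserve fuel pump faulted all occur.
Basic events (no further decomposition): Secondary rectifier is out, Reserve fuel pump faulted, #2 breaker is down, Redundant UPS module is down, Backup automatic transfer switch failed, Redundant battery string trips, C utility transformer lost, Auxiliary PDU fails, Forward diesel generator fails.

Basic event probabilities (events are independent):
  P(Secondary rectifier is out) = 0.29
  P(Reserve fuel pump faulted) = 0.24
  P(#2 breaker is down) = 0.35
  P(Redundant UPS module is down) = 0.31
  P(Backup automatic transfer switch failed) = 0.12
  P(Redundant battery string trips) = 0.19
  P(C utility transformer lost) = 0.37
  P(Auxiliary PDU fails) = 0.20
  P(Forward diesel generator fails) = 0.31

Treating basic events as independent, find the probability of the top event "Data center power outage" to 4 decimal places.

P(UPS chain down) [AND] = 0.29 × 0.24 = 0.069600
P(Generator path down) [OR] = 1 − (1−0.069600) × (1−0.35) = 0.395240
P(Utility feed down) [OR] = 1 − (1−0.31) × (1−0.12) = 0.392800
P(Bus A down) [OR] = 1 − (1−0.37) × (1−0.20) × (1−0.31) = 0.652240
P(Distribution tier unavailable) [AND] = 0.392800 × 0.19 × 0.652240 = 0.048678
P(Data center power outage) [OR] = 1 − (1−0.395240) × (1−0.048678) = 0.424679
Rounded to 4 decimal places: P(Data center power outage) ≈ 0.4247.

0.4247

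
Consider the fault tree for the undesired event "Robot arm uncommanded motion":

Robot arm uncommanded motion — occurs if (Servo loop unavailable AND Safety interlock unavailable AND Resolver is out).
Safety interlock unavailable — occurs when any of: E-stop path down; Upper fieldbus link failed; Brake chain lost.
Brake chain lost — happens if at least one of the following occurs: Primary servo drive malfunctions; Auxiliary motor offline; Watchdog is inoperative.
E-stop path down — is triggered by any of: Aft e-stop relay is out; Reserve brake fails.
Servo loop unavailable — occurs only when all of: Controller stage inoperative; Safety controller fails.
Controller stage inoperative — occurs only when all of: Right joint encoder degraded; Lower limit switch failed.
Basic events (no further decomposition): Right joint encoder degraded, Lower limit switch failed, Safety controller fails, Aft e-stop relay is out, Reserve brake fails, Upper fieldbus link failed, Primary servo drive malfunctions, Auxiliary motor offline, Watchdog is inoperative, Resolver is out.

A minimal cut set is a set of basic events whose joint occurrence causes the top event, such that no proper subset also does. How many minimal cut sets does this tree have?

Controller stage inoperative [AND]: one cut set from each child combined → 1 × 1 = 1 cut set(s).
Servo loop unavailable [AND]: one cut set from each child combined → 1 × 1 = 1 cut set(s).
E-stop path down [OR]: union of children's cut sets → 2 cut set(s).
Brake chain lost [OR]: union of children's cut sets → 3 cut set(s).
Safety interlock unavailable [OR]: union of children's cut sets → 6 cut set(s).
Robot arm uncommanded motion [AND]: one cut set from each child combined → 1 × 6 × 1 = 6 cut set(s).
Minimal cut sets: {Aft e-stop relay is out, Lower limit switch failed, Resolver is out, Right joint encoder degraded, Safety controller fails}; {Lower limit switch failed, Reserve brake fails, Resolver is out, Right joint encoder degraded, Safety controller fails}; {Lower limit switch failed, Resolver is out, Right joint encoder degraded, Safety controller fails, Upper fieldbus link failed}; {Lower limit switch failed, Primary servo drive malfunctions, Resolver is out, Right joint encoder degraded, Safety controller fails}; {Auxiliary motor offline, Lower limit switch failed, Resolver is out, Right joint encoder degraded, Safety controller fails}; {Lower limit switch failed, Resolver is out, Right joint encoder degraded, Safety controller fails, Watchdog is inoperative}.

6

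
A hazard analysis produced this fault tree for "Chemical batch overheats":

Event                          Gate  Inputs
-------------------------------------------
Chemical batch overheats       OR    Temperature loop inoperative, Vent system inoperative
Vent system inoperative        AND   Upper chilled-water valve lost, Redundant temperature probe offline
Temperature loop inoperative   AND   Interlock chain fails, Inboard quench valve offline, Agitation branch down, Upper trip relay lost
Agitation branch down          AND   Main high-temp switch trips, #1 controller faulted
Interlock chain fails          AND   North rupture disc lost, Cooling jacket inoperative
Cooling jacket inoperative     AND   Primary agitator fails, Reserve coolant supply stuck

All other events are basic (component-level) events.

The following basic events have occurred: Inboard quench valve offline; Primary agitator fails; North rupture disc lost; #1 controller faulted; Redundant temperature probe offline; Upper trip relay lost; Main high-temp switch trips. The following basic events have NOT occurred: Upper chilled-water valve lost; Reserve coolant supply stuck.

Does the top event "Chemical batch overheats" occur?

No

Cooling jacket inoperative [AND]: Primary agitator fails=occurs, Reserve coolant supply stuck=not → not all inputs occur → does not occur.
Interlock chain fails [AND]: North rupture disc lost=occurs, Cooling jacket inoperative=not → not all inputs occur → does not occur.
Agitation branch down [AND]: Main high-temp switch trips=occurs, #1 controller faulted=occurs → all inputs occur → occurs.
Temperature loop inoperative [AND]: Interlock chain fails=not, Inboard quench valve offline=occurs, Agitation branch down=occurs, Upper trip relay lost=occurs → not all inputs occur → does not occur.
Vent system inoperative [AND]: Upper chilled-water valve lost=not, Redundant temperature probe offline=occurs → not all inputs occur → does not occur.
Chemical batch overheats [OR]: Temperature loop inoperative=not, Vent system inoperative=not → no input occurs → does not occur.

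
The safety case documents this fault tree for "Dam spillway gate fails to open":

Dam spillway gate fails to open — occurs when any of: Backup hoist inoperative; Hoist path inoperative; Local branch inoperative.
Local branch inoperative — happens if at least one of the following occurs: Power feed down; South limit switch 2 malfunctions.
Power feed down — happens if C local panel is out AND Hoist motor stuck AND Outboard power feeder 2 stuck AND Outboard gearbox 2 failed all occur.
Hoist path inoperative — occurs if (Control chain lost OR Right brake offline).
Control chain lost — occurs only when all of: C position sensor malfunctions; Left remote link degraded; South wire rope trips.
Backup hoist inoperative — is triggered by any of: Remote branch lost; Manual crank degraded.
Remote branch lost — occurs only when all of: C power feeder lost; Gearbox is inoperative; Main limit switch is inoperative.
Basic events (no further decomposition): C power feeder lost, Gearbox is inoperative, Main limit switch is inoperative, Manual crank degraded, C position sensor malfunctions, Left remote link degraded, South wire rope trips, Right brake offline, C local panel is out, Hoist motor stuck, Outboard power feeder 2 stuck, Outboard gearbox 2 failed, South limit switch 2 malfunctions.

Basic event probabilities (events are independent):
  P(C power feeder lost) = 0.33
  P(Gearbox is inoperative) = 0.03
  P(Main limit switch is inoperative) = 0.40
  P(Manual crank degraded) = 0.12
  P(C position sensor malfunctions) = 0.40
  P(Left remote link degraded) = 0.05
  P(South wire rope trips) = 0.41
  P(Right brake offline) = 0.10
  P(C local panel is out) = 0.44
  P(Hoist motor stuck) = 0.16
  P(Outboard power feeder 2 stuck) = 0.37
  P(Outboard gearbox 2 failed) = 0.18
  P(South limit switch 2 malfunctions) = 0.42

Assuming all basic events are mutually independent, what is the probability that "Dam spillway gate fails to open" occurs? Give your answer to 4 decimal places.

P(Remote branch lost) [AND] = 0.33 × 0.03 × 0.40 = 0.003960
P(Backup hoist inoperative) [OR] = 1 − (1−0.003960) × (1−0.12) = 0.123485
P(Control chain lost) [AND] = 0.40 × 0.05 × 0.41 = 0.008200
P(Hoist path inoperative) [OR] = 1 − (1−0.008200) × (1−0.10) = 0.107380
P(Power feed down) [AND] = 0.44 × 0.16 × 0.37 × 0.18 = 0.004689
P(Local branch inoperative) [OR] = 1 − (1−0.004689) × (1−0.42) = 0.422720
P(Dam spillway gate fails to open) [OR] = 1 − (1−0.123485) × (1−0.107380) × (1−0.422720) = 0.548339
Rounded to 4 decimal places: P(Dam spillway gate fails to open) ≈ 0.5483.

0.5483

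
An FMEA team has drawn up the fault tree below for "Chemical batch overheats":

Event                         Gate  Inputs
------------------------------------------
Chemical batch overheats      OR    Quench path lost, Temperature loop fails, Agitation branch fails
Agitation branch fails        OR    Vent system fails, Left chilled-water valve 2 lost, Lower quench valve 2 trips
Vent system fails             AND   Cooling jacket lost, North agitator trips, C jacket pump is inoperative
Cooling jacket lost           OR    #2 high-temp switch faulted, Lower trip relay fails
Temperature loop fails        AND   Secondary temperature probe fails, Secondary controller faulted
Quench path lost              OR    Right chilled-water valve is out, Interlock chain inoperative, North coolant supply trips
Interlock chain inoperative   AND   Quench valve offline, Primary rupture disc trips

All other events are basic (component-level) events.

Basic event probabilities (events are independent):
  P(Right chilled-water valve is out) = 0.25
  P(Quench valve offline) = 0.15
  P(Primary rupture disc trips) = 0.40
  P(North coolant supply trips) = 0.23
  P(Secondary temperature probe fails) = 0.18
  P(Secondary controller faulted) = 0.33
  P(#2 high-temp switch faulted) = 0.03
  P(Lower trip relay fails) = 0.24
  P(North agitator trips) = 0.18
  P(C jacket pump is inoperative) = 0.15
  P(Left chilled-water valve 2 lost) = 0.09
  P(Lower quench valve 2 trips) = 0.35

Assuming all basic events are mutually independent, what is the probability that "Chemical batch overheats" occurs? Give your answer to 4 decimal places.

P(Interlock chain inoperative) [AND] = 0.15 × 0.40 = 0.060000
P(Quench path lost) [OR] = 1 − (1−0.25) × (1−0.060000) × (1−0.23) = 0.457150
P(Temperature loop fails) [AND] = 0.18 × 0.33 = 0.059400
P(Cooling jacket lost) [OR] = 1 − (1−0.03) × (1−0.24) = 0.262800
P(Vent system fails) [AND] = 0.262800 × 0.18 × 0.15 = 0.007096
P(Agitation branch fails) [OR] = 1 − (1−0.007096) × (1−0.09) × (1−0.35) = 0.412697
P(Chemical batch overheats) [OR] = 1 − (1−0.457150) × (1−0.059400) × (1−0.412697) = 0.700120
Rounded to 4 decimal places: P(Chemical batch overheats) ≈ 0.7001.

0.7001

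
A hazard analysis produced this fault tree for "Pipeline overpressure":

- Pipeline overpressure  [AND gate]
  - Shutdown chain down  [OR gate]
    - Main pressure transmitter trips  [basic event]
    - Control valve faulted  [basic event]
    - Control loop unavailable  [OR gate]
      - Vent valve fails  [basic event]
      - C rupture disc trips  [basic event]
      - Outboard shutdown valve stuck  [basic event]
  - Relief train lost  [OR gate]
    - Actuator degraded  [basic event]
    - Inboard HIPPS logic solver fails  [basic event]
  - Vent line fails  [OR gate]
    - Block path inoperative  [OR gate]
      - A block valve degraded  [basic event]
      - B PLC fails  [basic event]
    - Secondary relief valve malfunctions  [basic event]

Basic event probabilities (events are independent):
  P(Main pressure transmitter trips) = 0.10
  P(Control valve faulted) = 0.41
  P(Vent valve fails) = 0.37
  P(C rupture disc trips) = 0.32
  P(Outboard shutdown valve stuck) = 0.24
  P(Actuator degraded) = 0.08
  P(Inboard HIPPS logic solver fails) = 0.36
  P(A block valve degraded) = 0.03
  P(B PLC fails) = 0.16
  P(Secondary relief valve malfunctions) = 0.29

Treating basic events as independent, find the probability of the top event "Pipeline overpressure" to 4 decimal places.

0.1434

P(Control loop unavailable) [OR] = 1 − (1−0.37) × (1−0.32) × (1−0.24) = 0.674416
P(Shutdown chain down) [OR] = 1 − (1−0.10) × (1−0.41) × (1−0.674416) = 0.827115
P(Relief train lost) [OR] = 1 − (1−0.08) × (1−0.36) = 0.411200
P(Block path inoperative) [OR] = 1 − (1−0.03) × (1−0.16) = 0.185200
P(Vent line fails) [OR] = 1 − (1−0.185200) × (1−0.29) = 0.421492
P(Pipeline overpressure) [AND] = 0.827115 × 0.411200 × 0.421492 = 0.143354
Rounded to 4 decimal places: P(Pipeline overpressure) ≈ 0.1434.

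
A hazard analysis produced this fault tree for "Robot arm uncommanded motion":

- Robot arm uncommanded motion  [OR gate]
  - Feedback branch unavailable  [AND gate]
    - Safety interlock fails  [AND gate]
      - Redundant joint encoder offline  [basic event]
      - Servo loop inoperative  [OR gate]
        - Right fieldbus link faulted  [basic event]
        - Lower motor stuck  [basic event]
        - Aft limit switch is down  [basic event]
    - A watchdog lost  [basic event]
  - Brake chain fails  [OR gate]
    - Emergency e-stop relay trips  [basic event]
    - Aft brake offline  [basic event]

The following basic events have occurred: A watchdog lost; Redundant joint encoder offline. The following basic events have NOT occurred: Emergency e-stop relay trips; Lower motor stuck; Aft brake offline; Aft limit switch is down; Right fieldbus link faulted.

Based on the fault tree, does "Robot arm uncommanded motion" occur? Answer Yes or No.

Servo loop inoperative [OR]: Right fieldbus link faulted=not, Lower motor stuck=not, Aft limit switch is down=not → no input occurs → does not occur.
Safety interlock fails [AND]: Redundant joint encoder offline=occurs, Servo loop inoperative=not → not all inputs occur → does not occur.
Feedback branch unavailable [AND]: Safety interlock fails=not, A watchdog lost=occurs → not all inputs occur → does not occur.
Brake chain fails [OR]: Emergency e-stop relay trips=not, Aft brake offline=not → no input occurs → does not occur.
Robot arm uncommanded motion [OR]: Feedback branch unavailable=not, Brake chain fails=not → no input occurs → does not occur.

No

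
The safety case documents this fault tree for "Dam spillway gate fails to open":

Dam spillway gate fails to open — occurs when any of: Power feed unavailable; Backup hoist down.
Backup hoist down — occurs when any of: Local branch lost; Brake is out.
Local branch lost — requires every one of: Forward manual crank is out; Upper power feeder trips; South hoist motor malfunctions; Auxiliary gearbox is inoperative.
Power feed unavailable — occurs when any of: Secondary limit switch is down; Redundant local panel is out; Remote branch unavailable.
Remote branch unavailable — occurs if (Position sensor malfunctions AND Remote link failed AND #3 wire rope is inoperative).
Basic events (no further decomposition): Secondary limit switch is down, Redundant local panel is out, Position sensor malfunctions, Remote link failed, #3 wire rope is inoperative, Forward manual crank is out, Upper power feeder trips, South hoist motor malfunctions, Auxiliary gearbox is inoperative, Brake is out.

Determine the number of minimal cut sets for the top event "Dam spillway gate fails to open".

5

Remote branch unavailable [AND]: one cut set from each child combined → 1 × 1 × 1 = 1 cut set(s).
Power feed unavailable [OR]: union of children's cut sets → 3 cut set(s).
Local branch lost [AND]: one cut set from each child combined → 1 × 1 × 1 × 1 = 1 cut set(s).
Backup hoist down [OR]: union of children's cut sets → 2 cut set(s).
Dam spillway gate fails to open [OR]: union of children's cut sets → 5 cut set(s).
Minimal cut sets: {Secondary limit switch is down}; {Redundant local panel is out}; {#3 wire rope is inoperative, Position sensor malfunctions, Remote link failed}; {Auxiliary gearbox is inoperative, Forward manual crank is out, South hoist motor malfunctions, Upper power feeder trips}; {Brake is out}.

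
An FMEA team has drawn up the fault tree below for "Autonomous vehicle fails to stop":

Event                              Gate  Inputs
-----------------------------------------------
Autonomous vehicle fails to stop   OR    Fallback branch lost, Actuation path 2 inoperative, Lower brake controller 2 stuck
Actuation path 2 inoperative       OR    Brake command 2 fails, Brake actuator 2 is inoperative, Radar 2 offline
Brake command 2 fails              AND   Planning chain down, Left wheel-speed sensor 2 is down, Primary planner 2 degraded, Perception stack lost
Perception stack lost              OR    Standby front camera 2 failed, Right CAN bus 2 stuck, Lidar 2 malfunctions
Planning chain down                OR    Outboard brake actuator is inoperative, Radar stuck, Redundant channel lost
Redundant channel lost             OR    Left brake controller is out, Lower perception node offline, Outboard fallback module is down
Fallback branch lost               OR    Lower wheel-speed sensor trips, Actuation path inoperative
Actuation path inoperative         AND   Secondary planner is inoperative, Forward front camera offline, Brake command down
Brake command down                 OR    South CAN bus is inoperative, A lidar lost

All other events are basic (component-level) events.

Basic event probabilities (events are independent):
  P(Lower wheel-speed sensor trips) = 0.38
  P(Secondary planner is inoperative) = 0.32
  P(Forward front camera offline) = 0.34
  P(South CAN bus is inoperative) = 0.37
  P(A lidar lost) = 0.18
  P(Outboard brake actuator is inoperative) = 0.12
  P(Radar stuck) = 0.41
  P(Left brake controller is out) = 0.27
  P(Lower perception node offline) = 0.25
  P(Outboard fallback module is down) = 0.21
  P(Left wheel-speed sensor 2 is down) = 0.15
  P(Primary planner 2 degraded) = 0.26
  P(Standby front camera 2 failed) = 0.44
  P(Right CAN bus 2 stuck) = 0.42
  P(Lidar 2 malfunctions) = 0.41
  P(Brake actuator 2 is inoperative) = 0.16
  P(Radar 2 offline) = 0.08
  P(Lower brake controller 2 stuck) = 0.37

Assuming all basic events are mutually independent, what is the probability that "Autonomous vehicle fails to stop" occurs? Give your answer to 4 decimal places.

P(Brake command down) [OR] = 1 − (1−0.37) × (1−0.18) = 0.483400
P(Actuation path inoperative) [AND] = 0.32 × 0.34 × 0.483400 = 0.052594
P(Fallback branch lost) [OR] = 1 − (1−0.38) × (1−0.052594) = 0.412608
P(Redundant channel lost) [OR] = 1 − (1−0.27) × (1−0.25) × (1−0.21) = 0.567475
P(Planning chain down) [OR] = 1 − (1−0.12) × (1−0.41) × (1−0.567475) = 0.775433
P(Perception stack lost) [OR] = 1 − (1−0.44) × (1−0.42) × (1−0.41) = 0.808368
P(Brake command 2 fails) [AND] = 0.775433 × 0.15 × 0.26 × 0.808368 = 0.024447
P(Actuation path 2 inoperative) [OR] = 1 − (1−0.024447) × (1−0.16) × (1−0.08) = 0.246093
P(Autonomous vehicle fails to stop) [OR] = 1 − (1−0.412608) × (1−0.246093) × (1−0.37) = 0.721011
Rounded to 4 decimal places: P(Autonomous vehicle fails to stop) ≈ 0.7210.

0.7210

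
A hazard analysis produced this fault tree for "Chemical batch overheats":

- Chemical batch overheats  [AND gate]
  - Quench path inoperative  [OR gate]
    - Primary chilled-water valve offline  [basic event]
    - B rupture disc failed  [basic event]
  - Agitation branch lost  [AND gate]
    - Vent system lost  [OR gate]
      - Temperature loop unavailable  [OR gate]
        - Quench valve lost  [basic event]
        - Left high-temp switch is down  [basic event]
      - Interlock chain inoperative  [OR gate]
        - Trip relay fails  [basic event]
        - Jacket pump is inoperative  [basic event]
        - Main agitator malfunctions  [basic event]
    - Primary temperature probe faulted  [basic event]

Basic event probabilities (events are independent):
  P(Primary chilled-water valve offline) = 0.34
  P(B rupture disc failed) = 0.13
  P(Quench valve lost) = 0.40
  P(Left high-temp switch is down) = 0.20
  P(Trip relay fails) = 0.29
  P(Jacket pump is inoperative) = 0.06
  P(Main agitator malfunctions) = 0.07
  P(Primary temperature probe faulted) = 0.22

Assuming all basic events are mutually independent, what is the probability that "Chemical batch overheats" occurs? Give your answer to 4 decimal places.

P(Quench path inoperative) [OR] = 1 − (1−0.34) × (1−0.13) = 0.425800
P(Temperature loop unavailable) [OR] = 1 − (1−0.40) × (1−0.20) = 0.520000
P(Interlock chain inoperative) [OR] = 1 − (1−0.29) × (1−0.06) × (1−0.07) = 0.379318
P(Vent system lost) [OR] = 1 − (1−0.520000) × (1−0.379318) = 0.702073
P(Agitation branch lost) [AND] = 0.702073 × 0.22 = 0.154456
P(Chemical batch overheats) [AND] = 0.425800 × 0.154456 = 0.065767
Rounded to 4 decimal places: P(Chemical batch overheats) ≈ 0.0658.

0.0658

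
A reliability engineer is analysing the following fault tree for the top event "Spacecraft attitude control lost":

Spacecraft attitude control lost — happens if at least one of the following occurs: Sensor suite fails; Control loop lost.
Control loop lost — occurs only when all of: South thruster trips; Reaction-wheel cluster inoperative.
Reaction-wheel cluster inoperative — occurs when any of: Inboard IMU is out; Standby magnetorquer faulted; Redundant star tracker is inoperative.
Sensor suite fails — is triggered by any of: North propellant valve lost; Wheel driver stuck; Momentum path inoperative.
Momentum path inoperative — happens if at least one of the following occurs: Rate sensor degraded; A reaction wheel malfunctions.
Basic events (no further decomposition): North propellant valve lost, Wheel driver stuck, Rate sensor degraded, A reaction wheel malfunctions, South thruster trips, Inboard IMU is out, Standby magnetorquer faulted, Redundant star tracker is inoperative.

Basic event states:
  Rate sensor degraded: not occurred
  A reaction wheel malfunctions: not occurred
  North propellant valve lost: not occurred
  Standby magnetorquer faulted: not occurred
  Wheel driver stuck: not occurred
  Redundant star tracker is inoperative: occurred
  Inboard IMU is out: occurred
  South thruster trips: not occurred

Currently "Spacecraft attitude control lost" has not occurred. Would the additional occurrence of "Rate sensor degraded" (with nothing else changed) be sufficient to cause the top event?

Counterfactual: set "Rate sensor degraded" to occurred.
Momentum path inoperative [OR]: Rate sensor degraded=occurs, A reaction wheel malfunctions=not → at least one input occurs → occurs.
Sensor suite fails [OR]: North propellant valve lost=not, Wheel driver stuck=not, Momentum path inoperative=occurs → at least one input occurs → occurs.
Reaction-wheel cluster inoperative [OR]: Inboard IMU is out=occurs, Standby magnetorquer faulted=not, Redundant star tracker is inoperative=occurs → at least one input occurs → occurs.
Control loop lost [AND]: South thruster trips=not, Reaction-wheel cluster inoperative=occurs → not all inputs occur → does not occur.
Spacecraft attitude control lost [OR]: Sensor suite fails=occurs, Control loop lost=not → at least one input occurs → occurs.

Yes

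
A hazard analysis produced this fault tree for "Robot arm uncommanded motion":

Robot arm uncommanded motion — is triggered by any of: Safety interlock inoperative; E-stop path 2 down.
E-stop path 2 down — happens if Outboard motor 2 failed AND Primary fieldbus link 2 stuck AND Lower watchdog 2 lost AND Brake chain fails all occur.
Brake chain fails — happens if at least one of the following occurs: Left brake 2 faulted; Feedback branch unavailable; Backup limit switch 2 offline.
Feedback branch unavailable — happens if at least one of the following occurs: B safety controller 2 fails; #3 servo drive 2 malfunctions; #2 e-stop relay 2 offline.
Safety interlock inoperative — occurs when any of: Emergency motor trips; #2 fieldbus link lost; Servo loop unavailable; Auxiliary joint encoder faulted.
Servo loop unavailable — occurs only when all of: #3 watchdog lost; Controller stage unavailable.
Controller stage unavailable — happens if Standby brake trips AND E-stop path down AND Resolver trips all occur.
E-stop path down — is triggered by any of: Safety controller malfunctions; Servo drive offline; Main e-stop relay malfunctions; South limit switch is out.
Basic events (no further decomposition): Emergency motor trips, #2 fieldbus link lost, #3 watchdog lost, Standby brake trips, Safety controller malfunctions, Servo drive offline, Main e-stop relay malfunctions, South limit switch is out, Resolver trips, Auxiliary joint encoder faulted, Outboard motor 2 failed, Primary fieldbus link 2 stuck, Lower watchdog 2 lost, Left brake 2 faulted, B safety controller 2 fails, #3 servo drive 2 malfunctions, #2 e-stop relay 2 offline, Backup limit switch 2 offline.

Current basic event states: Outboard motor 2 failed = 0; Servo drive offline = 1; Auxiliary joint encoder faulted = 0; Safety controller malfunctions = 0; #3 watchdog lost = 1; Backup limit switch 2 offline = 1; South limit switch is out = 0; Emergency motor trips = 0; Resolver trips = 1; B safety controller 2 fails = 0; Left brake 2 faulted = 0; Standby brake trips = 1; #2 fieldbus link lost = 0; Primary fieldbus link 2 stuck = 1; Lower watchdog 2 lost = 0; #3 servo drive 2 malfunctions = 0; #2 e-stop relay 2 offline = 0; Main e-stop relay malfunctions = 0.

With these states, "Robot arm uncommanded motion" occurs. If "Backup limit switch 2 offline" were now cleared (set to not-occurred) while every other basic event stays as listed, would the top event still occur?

Counterfactual: set "Backup limit switch 2 offline" to not occurred.
E-stop path down [OR]: Safety controller malfunctions=not, Servo drive offline=occurs, Main e-stop relay malfunctions=not, South limit switch is out=not → at least one input occurs → occurs.
Controller stage unavailable [AND]: Standby brake trips=occurs, E-stop path down=occurs, Resolver trips=occurs → all inputs occur → occurs.
Servo loop unavailable [AND]: #3 watchdog lost=occurs, Controller stage unavailable=occurs → all inputs occur → occurs.
Safety interlock inoperative [OR]: Emergency motor trips=not, #2 fieldbus link lost=not, Servo loop unavailable=occurs, Auxiliary joint encoder faulted=not → at least one input occurs → occurs.
Feedback branch unavailable [OR]: B safety controller 2 fails=not, #3 servo drive 2 malfunctions=not, #2 e-stop relay 2 offline=not → no input occurs → does not occur.
Brake chain fails [OR]: Left brake 2 faulted=not, Feedback branch unavailable=not, Backup limit switch 2 offline=not → no input occurs → does not occur.
E-stop path 2 down [AND]: Outboard motor 2 failed=not, Primary fieldbus link 2 stuck=occurs, Lower watchdog 2 lost=not, Brake chain fails=not → not all inputs occur → does not occur.
Robot arm uncommanded motion [OR]: Safety interlock inoperative=occurs, E-stop path 2 down=not → at least one input occurs → occurs.

Yes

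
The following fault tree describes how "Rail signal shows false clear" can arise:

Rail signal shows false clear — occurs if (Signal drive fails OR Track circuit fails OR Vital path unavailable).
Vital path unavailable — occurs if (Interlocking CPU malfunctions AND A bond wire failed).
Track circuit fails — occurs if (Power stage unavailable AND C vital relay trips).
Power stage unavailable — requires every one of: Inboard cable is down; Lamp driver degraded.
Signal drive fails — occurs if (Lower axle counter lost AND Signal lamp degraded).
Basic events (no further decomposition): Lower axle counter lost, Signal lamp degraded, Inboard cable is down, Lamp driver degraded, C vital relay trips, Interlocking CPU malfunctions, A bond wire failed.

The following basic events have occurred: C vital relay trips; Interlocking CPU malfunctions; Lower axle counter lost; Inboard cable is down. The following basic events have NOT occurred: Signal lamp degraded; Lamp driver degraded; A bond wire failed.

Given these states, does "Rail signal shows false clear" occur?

Signal drive fails [AND]: Lower axle counter lost=occurs, Signal lamp degraded=not → not all inputs occur → does not occur.
Power stage unavailable [AND]: Inboard cable is down=occurs, Lamp driver degraded=not → not all inputs occur → does not occur.
Track circuit fails [AND]: Power stage unavailable=not, C vital relay trips=occurs → not all inputs occur → does not occur.
Vital path unavailable [AND]: Interlocking CPU malfunctions=occurs, A bond wire failed=not → not all inputs occur → does not occur.
Rail signal shows false clear [OR]: Signal drive fails=not, Track circuit fails=not, Vital path unavailable=not → no input occurs → does not occur.

No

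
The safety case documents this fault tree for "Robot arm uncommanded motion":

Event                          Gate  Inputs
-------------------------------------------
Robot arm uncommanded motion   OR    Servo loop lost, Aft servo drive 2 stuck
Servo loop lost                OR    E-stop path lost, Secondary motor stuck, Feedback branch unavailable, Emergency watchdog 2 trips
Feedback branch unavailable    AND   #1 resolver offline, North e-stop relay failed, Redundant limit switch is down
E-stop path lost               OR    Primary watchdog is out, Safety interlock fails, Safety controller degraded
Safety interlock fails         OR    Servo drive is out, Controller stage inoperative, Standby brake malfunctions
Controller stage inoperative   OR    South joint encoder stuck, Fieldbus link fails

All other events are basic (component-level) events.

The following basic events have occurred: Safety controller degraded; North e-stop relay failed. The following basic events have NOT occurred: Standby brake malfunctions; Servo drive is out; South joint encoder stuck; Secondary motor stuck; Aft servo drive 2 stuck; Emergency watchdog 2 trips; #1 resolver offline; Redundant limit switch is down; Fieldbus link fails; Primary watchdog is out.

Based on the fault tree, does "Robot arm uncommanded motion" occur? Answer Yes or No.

Yes

Controller stage inoperative [OR]: South joint encoder stuck=not, Fieldbus link fails=not → no input occurs → does not occur.
Safety interlock fails [OR]: Servo drive is out=not, Controller stage inoperative=not, Standby brake malfunctions=not → no input occurs → does not occur.
E-stop path lost [OR]: Primary watchdog is out=not, Safety interlock fails=not, Safety controller degraded=occurs → at least one input occurs → occurs.
Feedback branch unavailable [AND]: #1 resolver offline=not, North e-stop relay failed=occurs, Redundant limit switch is down=not → not all inputs occur → does not occur.
Servo loop lost [OR]: E-stop path lost=occurs, Secondary motor stuck=not, Feedback branch unavailable=not, Emergency watchdog 2 trips=not → at least one input occurs → occurs.
Robot arm uncommanded motion [OR]: Servo loop lost=occurs, Aft servo drive 2 stuck=not → at least one input occurs → occurs.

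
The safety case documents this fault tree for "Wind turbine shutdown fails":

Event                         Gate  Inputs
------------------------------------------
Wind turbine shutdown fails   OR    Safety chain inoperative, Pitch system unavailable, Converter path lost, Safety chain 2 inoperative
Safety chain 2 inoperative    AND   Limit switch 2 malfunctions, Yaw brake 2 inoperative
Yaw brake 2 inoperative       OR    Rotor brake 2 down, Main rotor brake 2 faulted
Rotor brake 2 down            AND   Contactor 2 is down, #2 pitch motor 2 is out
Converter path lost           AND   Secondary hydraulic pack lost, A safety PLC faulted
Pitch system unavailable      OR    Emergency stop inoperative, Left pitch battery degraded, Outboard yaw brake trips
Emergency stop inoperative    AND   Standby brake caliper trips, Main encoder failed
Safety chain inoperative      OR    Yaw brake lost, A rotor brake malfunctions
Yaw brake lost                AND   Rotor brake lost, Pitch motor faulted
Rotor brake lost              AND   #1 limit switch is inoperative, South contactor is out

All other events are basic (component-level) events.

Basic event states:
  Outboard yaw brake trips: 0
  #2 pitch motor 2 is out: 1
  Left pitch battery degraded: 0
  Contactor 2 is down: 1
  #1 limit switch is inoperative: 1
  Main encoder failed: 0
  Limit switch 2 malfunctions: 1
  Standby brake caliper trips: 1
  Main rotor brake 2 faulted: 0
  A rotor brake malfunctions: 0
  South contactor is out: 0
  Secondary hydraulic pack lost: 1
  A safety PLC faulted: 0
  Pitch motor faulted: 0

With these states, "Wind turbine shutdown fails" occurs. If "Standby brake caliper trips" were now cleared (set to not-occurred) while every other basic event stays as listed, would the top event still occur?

Counterfactual: set "Standby brake caliper trips" to not occurred.
Rotor brake lost [AND]: #1 limit switch is inoperative=occurs, South contactor is out=not → not all inputs occur → does not occur.
Yaw brake lost [AND]: Rotor brake lost=not, Pitch motor faulted=not → not all inputs occur → does not occur.
Safety chain inoperative [OR]: Yaw brake lost=not, A rotor brake malfunctions=not → no input occurs → does not occur.
Emergency stop inoperative [AND]: Standby brake caliper trips=not, Main encoder failed=not → not all inputs occur → does not occur.
Pitch system unavailable [OR]: Emergency stop inoperative=not, Left pitch battery degraded=not, Outboard yaw brake trips=not → no input occurs → does not occur.
Converter path lost [AND]: Secondary hydraulic pack lost=occurs, A safety PLC faulted=not → not all inputs occur → does not occur.
Rotor brake 2 down [AND]: Contactor 2 is down=occurs, #2 pitch motor 2 is out=occurs → all inputs occur → occurs.
Yaw brake 2 inoperative [OR]: Rotor brake 2 down=occurs, Main rotor brake 2 faulted=not → at least one input occurs → occurs.
Safety chain 2 inoperative [AND]: Limit switch 2 malfunctions=occurs, Yaw brake 2 inoperative=occurs → all inputs occur → occurs.
Wind turbine shutdown fails [OR]: Safety chain inoperative=not, Pitch system unavailable=not, Converter path lost=not, Safety chain 2 inoperative=occurs → at least one input occurs → occurs.

Yes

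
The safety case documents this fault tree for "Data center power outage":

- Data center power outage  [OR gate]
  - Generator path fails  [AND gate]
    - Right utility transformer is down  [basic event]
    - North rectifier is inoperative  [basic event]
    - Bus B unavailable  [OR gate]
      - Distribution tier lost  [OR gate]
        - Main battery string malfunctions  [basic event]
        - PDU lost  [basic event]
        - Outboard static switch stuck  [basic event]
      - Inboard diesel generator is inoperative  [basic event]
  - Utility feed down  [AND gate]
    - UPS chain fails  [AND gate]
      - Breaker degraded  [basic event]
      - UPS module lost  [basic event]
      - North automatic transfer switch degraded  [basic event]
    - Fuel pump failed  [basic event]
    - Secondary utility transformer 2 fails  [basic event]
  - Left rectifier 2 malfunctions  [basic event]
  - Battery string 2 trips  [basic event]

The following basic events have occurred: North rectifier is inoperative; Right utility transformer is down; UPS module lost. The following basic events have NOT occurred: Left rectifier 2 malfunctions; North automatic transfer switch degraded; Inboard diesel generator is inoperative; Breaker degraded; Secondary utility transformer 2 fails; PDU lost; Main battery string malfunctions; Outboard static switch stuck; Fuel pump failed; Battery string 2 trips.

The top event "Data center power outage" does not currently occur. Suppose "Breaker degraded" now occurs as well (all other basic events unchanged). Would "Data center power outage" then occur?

Counterfactual: set "Breaker degraded" to occurred.
Distribution tier lost [OR]: Main battery string malfunctions=not, PDU lost=not, Outboard static switch stuck=not → no input occurs → does not occur.
Bus B unavailable [OR]: Distribution tier lost=not, Inboard diesel generator is inoperative=not → no input occurs → does not occur.
Generator path fails [AND]: Right utility transformer is down=occurs, North rectifier is inoperative=occurs, Bus B unavailable=not → not all inputs occur → does not occur.
UPS chain fails [AND]: Breaker degraded=occurs, UPS module lost=occurs, North automatic transfer switch degraded=not → not all inputs occur → does not occur.
Utility feed down [AND]: UPS chain fails=not, Fuel pump failed=not, Secondary utility transformer 2 fails=not → not all inputs occur → does not occur.
Data center power outage [OR]: Generator path fails=not, Utility feed down=not, Left rectifier 2 malfunctions=not, Battery string 2 trips=not → no input occurs → does not occur.

No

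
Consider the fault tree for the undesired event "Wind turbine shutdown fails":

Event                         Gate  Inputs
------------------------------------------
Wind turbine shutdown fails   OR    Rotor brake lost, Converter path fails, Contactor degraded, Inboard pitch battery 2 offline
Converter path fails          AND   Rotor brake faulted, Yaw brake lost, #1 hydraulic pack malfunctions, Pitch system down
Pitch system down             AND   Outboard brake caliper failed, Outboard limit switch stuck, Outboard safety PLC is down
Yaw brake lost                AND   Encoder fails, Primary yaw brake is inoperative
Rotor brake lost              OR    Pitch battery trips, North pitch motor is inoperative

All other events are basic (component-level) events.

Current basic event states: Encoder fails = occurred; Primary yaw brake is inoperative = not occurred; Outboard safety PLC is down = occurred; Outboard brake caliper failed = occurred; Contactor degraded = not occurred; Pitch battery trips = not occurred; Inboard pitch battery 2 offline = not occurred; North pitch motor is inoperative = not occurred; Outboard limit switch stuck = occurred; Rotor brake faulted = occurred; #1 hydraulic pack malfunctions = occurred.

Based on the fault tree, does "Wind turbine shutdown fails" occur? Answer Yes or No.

Rotor brake lost [OR]: Pitch battery trips=not, North pitch motor is inoperative=not → no input occurs → does not occur.
Yaw brake lost [AND]: Encoder fails=occurs, Primary yaw brake is inoperative=not → not all inputs occur → does not occur.
Pitch system down [AND]: Outboard brake caliper failed=occurs, Outboard limit switch stuck=occurs, Outboard safety PLC is down=occurs → all inputs occur → occurs.
Converter path fails [AND]: Rotor brake faulted=occurs, Yaw brake lost=not, #1 hydraulic pack malfunctions=occurs, Pitch system down=occurs → not all inputs occur → does not occur.
Wind turbine shutdown fails [OR]: Rotor brake lost=not, Converter path fails=not, Contactor degraded=not, Inboard pitch battery 2 offline=not → no input occurs → does not occur.

No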